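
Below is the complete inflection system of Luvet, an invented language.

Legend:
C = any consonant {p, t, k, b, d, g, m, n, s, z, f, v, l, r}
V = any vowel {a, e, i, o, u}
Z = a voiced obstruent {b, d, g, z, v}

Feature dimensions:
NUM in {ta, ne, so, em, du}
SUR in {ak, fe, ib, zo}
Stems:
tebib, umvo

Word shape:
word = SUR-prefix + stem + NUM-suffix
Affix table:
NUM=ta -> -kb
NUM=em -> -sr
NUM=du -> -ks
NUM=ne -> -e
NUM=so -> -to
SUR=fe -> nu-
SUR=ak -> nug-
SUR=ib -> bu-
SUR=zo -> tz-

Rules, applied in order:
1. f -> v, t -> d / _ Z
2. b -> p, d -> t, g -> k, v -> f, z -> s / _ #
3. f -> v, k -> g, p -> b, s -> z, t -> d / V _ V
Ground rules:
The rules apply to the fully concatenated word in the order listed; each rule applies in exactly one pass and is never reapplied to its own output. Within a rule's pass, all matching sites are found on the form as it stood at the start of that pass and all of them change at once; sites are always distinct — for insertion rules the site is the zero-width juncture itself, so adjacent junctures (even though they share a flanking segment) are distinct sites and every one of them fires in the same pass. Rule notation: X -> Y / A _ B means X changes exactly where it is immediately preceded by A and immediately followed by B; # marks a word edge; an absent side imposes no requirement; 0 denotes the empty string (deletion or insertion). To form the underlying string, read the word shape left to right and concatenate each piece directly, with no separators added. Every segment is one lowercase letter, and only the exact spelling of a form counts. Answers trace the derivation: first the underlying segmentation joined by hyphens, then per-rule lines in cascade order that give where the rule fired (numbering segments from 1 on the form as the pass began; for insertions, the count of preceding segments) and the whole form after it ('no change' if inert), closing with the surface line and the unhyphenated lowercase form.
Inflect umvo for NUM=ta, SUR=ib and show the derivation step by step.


underlying: bu-umvo-kb
1. f -> v, t -> d / _ Z: no change
2. b -> p, d -> t, g -> k, v -> f, z -> s / _ #: fires at position(s) 8: buumvokp
3. f -> v, k -> g, p -> b, s -> z, t -> d / V _ V: no change
surface: buumvokp


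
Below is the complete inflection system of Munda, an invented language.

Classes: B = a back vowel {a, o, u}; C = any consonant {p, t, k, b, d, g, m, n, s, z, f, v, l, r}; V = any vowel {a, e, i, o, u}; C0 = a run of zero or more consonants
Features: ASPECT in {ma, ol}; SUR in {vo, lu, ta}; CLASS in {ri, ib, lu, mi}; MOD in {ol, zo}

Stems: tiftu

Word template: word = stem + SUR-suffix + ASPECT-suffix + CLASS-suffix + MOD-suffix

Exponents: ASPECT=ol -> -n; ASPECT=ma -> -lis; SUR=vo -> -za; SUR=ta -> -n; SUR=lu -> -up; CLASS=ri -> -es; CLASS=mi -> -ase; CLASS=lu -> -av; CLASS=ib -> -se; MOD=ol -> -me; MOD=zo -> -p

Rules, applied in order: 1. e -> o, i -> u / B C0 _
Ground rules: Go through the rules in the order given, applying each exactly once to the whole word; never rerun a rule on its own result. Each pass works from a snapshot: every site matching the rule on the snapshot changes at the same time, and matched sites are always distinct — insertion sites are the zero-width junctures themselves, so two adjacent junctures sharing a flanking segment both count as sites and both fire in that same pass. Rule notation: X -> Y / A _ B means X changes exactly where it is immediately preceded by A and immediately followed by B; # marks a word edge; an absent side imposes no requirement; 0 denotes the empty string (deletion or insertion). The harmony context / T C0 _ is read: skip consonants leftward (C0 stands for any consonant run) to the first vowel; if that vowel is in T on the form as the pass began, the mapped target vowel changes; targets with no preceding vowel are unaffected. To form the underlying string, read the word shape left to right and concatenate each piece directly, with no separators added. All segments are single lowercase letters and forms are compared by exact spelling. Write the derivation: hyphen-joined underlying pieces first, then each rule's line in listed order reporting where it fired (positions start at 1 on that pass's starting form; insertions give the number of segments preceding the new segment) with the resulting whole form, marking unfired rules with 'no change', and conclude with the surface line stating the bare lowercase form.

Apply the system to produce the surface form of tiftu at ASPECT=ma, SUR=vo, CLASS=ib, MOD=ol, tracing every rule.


underlying: tiftu-za-lis-se-me
1. e -> o, i -> u / B C0 _: fires at position(s) 9: tiftuzalusseme
surface: tiftuzalusseme


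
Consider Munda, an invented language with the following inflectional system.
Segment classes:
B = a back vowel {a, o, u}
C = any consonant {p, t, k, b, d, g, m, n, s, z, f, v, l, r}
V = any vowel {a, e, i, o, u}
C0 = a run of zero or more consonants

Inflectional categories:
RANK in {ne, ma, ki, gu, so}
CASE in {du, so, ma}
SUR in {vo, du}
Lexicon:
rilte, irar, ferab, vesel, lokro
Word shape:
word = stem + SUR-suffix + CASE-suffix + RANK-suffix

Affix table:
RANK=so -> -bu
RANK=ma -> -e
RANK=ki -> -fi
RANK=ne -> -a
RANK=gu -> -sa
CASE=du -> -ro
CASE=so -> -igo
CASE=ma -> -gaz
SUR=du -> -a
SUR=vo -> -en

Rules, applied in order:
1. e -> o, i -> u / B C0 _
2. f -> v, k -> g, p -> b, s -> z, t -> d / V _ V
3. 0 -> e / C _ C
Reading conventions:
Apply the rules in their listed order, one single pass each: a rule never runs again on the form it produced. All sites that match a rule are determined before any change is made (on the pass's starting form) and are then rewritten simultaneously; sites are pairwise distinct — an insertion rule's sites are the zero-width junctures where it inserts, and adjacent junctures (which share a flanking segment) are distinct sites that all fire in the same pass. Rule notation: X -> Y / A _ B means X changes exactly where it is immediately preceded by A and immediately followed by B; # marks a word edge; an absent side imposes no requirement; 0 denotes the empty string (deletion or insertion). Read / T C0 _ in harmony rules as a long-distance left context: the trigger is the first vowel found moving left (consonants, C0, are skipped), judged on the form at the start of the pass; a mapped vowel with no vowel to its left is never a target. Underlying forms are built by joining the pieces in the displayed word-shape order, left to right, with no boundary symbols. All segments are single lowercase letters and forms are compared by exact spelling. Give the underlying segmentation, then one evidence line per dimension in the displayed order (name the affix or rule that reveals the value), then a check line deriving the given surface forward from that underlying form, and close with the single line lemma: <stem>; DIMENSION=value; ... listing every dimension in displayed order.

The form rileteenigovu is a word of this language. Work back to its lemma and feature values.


underlying: rilte-en-igo-fi
RANK=ki - signalled by the affix -fi
CASE=so - signalled by the affix -igo
SUR=vo - signalled by the affix -en
check: rilteenigofi -> rilteenigofu -> rilteenigovu -> rileteenigovu
lemma: rilte; RANK=ki; CASE=so; SUR=vo


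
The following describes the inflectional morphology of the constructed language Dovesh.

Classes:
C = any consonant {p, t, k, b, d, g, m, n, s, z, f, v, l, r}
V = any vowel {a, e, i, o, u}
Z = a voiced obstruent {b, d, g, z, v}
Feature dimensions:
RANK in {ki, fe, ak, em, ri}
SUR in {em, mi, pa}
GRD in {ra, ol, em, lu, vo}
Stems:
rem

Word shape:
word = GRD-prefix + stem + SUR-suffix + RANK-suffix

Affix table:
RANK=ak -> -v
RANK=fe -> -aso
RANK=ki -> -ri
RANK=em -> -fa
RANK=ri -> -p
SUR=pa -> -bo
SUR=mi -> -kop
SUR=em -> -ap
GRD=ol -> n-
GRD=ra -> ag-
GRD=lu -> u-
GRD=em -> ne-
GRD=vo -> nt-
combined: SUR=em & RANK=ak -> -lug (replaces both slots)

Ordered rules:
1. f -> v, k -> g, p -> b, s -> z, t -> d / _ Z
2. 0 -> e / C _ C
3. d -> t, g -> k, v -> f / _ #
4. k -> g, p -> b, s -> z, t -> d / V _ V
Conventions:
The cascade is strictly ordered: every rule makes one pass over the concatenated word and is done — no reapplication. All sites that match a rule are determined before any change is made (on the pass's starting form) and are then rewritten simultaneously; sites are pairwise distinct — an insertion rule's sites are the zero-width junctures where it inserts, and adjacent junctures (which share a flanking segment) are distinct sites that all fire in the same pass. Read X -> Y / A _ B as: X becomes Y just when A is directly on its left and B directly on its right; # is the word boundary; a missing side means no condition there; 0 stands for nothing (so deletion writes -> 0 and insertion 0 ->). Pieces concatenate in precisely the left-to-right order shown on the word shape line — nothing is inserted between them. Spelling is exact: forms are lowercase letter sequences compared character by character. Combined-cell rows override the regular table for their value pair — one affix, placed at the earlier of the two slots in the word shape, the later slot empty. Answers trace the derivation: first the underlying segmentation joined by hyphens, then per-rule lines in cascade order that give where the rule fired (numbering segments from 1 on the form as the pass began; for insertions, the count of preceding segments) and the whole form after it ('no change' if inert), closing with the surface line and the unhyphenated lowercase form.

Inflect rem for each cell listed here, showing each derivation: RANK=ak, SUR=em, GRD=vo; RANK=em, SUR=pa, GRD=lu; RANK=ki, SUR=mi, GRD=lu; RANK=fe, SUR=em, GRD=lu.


cell RANK=ak, SUR=em, GRD=vo:
underlying: nt-rem-lug
1. f -> v, k -> g, p -> b, s -> z, t -> d / _ Z: no change
2. 0 -> e / C _ C: inserts after position(s) 1, 2, 5: neteremelug
3. d -> t, g -> k, v -> f / _ #: fires at position(s) 11: neteremeluk
4. k -> g, p -> b, s -> z, t -> d / V _ V: fires at position(s) 3: nederemeluk
surface: nederemeluk

cell RANK=em, SUR=pa, GRD=lu:
underlying: u-rem-bo-fa
1. f -> v, k -> g, p -> b, s -> z, t -> d / _ Z: no change
2. 0 -> e / C _ C: inserts after position(s) 4: uremebofa
3. d -> t, g -> k, v -> f / _ #: no change
4. k -> g, p -> b, s -> z, t -> d / V _ V: no change
surface: uremebofa

cell RANK=ki, SUR=mi, GRD=lu:
underlying: u-rem-kop-ri
1. f -> v, k -> g, p -> b, s -> z, t -> d / _ Z: no change
2. 0 -> e / C _ C: inserts after position(s) 4, 7: uremekoperi
3. d -> t, g -> k, v -> f / _ #: no change
4. k -> g, p -> b, s -> z, t -> d / V _ V: fires at position(s) 6, 8: uremegoberi
surface: uremegoberi

cell RANK=fe, SUR=em, GRD=lu:
underlying: u-rem-ap-aso
1. f -> v, k -> g, p -> b, s -> z, t -> d / _ Z: no change
2. 0 -> e / C _ C: no change
3. d -> t, g -> k, v -> f / _ #: no change
4. k -> g, p -> b, s -> z, t -> d / V _ V: fires at position(s) 6, 8: uremabazo
surface: uremabazo


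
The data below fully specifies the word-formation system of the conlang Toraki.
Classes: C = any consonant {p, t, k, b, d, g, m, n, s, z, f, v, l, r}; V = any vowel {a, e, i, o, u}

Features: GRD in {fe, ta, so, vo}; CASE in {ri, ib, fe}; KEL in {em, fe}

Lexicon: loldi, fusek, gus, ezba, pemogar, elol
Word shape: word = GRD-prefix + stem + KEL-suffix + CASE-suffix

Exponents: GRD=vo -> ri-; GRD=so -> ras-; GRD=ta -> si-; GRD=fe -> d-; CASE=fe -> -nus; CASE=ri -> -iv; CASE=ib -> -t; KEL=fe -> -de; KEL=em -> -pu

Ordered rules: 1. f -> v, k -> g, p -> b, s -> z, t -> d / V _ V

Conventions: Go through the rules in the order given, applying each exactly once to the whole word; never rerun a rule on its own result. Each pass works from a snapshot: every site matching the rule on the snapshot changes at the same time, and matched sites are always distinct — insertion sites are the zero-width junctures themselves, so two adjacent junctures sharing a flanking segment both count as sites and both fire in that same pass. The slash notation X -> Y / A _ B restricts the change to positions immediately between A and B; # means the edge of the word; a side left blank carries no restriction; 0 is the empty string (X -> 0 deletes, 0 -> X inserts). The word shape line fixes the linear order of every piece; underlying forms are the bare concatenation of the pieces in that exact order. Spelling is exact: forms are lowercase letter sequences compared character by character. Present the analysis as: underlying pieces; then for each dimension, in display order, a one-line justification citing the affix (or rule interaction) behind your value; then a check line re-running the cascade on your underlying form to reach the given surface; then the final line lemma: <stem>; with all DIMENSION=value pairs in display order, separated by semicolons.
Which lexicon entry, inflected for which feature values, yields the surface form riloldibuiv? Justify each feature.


underlying: ri-loldi-pu-iv
GRD=vo - signalled by the affix ri-
CASE=ri - signalled by the affix -iv
KEL=em - signalled by the affix -pu
check: riloldipuiv -> riloldibuiv
lemma: loldi; GRD=vo; CASE=ri; KEL=em


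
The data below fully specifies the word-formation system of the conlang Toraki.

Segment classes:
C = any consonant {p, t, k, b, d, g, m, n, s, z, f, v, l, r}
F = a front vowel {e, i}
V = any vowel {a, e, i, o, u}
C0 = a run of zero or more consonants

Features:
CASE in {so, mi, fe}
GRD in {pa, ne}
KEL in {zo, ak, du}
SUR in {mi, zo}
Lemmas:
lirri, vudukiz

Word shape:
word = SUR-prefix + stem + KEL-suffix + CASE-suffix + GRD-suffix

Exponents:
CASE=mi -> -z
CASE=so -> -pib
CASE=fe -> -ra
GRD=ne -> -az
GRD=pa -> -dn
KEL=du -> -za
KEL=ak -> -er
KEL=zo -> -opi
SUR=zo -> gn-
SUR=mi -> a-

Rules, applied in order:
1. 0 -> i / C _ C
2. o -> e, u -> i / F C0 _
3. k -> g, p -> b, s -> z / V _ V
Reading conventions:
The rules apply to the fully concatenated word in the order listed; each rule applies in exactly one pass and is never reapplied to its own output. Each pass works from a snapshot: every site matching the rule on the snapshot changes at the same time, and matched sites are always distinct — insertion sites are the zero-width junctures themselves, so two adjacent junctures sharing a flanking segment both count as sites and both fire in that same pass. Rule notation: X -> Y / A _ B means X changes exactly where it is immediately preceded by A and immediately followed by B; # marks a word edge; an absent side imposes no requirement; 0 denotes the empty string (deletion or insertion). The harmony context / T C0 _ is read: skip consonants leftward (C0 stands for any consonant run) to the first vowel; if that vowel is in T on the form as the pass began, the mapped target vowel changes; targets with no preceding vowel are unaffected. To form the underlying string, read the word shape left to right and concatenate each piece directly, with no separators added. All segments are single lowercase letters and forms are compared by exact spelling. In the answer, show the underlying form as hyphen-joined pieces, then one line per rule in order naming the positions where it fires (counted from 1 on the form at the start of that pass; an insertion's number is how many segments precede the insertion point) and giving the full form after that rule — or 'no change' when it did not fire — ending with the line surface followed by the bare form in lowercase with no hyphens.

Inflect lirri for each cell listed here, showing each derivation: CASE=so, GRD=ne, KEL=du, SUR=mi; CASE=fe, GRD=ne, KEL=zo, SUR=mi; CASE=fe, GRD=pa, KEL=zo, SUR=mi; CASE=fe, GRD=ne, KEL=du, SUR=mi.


cell CASE=so, GRD=ne, KEL=du, SUR=mi:
underlying: a-lirri-za-pib-az
1. 0 -> i / C _ C: inserts after position(s) 4: aliririzapibaz
2. o -> e, u -> i / F C0 _: no change
3. k -> g, p -> b, s -> z / V _ V: fires at position(s) 10: aliririzabibaz
surface: aliririzabibaz

cell CASE=fe, GRD=ne, KEL=zo, SUR=mi:
underlying: a-lirri-opi-ra-az
1. 0 -> i / C _ C: inserts after position(s) 4: aliririopiraaz
2. o -> e, u -> i / F C0 _: fires at position(s) 8: aliririepiraaz
3. k -> g, p -> b, s -> z / V _ V: fires at position(s) 9: aliririebiraaz
surface: aliririebiraaz

cell CASE=fe, GRD=pa, KEL=zo, SUR=mi:
underlying: a-lirri-opi-ra-dn
1. 0 -> i / C _ C: inserts after position(s) 4, 12: aliririopiradin
2. o -> e, u -> i / F C0 _: fires at position(s) 8: aliririepiradin
3. k -> g, p -> b, s -> z / V _ V: fires at position(s) 9: aliririebiradin
surface: aliririebiradin

cell CASE=fe, GRD=ne, KEL=du, SUR=mi:
underlying: a-lirri-za-ra-az
1. 0 -> i / C _ C: inserts after position(s) 4: aliririzaraaz
2. o -> e, u -> i / F C0 _: no change
3. k -> g, p -> b, s -> z / V _ V: no change
surface: aliririzaraaz


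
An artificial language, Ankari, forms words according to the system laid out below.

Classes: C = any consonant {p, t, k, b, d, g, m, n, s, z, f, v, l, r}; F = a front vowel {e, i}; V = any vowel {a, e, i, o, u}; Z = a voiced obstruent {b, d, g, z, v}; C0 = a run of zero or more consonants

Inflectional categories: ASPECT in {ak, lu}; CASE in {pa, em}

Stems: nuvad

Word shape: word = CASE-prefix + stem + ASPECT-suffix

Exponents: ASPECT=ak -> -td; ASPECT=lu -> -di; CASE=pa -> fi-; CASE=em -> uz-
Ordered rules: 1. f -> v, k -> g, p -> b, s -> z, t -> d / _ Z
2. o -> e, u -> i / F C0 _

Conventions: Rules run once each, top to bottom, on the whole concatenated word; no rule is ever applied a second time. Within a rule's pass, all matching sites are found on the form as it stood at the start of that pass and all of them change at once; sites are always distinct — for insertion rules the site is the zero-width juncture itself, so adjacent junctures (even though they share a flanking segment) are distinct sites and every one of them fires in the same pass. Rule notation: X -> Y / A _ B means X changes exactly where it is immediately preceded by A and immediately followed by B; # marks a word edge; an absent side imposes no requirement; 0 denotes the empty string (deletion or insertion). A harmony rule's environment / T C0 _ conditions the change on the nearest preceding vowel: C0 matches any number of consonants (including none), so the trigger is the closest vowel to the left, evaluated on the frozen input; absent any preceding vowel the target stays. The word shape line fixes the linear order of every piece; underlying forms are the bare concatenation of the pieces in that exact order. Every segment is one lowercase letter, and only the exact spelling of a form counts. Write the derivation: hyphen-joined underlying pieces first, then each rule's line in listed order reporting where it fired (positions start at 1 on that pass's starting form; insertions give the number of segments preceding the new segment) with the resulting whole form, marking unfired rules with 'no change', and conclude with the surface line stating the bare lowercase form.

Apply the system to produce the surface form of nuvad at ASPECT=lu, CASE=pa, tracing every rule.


underlying: fi-nuvad-di
1. f -> v, k -> g, p -> b, s -> z, t -> d / _ Z: no change
2. o -> e, u -> i / F C0 _: fires at position(s) 4: finivaddi
surface: finivaddi


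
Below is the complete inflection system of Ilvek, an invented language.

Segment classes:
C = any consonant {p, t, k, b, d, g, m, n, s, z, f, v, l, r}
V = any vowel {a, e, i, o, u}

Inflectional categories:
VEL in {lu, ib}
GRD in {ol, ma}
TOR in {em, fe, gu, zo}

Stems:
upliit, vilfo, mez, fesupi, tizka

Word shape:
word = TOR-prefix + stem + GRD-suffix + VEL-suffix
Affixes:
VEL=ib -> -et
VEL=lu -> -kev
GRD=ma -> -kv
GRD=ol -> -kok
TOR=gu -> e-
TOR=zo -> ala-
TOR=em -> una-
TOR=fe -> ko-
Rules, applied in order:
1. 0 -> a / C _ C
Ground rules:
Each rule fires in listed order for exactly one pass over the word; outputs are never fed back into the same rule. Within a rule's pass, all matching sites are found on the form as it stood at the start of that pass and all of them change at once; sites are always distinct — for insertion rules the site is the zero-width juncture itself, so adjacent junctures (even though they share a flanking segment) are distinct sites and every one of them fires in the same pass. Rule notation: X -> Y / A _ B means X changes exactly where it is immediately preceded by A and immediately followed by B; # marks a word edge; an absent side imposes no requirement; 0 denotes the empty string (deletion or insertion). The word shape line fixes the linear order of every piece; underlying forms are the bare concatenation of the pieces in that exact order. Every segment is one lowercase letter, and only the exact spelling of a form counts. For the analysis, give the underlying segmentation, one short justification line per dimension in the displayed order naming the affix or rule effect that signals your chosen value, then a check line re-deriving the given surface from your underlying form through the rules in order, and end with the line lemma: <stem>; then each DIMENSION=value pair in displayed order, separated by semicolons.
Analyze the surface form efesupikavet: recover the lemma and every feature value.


underlying: e-fesupi-kv-et
VEL=ib - signalled by the affix -et
GRD=ma - signalled by the affix -kv
TOR=gu - signalled by the affix e-
check: efesupikvet -> efesupikavet
lemma: fesupi; VEL=ib; GRD=ma; TOR=gu


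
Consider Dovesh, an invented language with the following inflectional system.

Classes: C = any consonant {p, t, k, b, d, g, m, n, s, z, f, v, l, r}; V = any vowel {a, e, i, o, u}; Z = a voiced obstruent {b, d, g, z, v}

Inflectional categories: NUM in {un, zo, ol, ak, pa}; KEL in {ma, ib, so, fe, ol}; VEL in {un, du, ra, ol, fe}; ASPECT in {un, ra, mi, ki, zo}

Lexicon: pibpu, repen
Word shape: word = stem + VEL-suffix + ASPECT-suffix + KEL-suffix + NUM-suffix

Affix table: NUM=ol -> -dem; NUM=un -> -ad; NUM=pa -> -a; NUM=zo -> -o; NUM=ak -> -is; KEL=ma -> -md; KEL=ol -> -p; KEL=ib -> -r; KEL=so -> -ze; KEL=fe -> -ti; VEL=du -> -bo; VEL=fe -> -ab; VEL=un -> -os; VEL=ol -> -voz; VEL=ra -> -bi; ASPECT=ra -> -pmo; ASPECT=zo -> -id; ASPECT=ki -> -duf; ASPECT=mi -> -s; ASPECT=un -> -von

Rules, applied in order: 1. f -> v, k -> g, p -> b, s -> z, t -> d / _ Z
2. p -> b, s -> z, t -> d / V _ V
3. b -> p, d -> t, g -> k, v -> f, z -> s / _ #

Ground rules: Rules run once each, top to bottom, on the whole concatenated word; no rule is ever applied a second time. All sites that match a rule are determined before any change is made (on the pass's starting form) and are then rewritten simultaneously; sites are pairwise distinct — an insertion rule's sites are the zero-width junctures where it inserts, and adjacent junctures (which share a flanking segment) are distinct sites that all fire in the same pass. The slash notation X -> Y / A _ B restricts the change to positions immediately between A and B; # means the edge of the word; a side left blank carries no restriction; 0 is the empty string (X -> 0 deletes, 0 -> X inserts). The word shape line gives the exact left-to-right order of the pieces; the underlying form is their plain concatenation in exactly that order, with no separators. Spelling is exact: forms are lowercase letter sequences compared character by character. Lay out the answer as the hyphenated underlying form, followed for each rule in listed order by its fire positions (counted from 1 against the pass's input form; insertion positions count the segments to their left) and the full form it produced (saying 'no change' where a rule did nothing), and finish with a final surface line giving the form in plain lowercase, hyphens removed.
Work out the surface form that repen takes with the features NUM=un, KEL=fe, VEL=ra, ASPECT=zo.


underlying: repen-bi-id-ti-ad
1. f -> v, k -> g, p -> b, s -> z, t -> d / _ Z: no change
2. p -> b, s -> z, t -> d / V _ V: fires at position(s) 3: rebenbiidtiad
3. b -> p, d -> t, g -> k, v -> f, z -> s / _ #: fires at position(s) 13: rebenbiidtiat
surface: rebenbiidtiat


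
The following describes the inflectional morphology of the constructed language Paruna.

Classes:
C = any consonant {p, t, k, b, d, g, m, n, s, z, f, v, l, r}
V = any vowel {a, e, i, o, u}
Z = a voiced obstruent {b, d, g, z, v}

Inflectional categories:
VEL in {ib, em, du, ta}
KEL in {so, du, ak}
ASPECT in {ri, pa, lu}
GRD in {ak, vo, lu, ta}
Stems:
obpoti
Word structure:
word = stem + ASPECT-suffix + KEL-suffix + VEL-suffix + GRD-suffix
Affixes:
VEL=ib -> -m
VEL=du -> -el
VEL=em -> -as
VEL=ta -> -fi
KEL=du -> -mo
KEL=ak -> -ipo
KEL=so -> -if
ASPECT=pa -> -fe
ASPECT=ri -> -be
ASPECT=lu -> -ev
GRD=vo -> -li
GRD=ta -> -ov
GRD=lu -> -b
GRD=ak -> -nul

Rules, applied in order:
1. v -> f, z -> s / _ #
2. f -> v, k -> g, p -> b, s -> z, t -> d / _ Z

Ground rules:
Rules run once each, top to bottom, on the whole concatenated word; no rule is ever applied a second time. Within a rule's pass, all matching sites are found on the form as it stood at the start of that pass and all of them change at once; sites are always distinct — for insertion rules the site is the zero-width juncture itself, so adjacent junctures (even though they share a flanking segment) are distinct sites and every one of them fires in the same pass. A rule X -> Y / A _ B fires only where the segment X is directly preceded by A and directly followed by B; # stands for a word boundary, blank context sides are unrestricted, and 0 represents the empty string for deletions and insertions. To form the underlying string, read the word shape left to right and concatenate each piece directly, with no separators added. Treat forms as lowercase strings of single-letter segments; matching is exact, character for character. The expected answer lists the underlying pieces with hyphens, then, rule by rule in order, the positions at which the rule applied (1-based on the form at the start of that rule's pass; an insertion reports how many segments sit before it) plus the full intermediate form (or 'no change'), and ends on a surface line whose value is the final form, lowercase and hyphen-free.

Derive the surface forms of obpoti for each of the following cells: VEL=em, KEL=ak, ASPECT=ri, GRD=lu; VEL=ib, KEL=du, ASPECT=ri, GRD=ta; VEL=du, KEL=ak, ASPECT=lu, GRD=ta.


cell VEL=em, KEL=ak, ASPECT=ri, GRD=lu:
underlying: obpoti-be-ipo-as-b
1. v -> f, z -> s / _ #: no change
2. f -> v, k -> g, p -> b, s -> z, t -> d / _ Z: fires at position(s) 13: obpotibeipoazb
surface: obpotibeipoazb

cell VEL=ib, KEL=du, ASPECT=ri, GRD=ta:
underlying: obpoti-be-mo-m-ov
1. v -> f, z -> s / _ #: fires at position(s) 13: obpotibemomof
2. f -> v, k -> g, p -> b, s -> z, t -> d / _ Z: no change
surface: obpotibemomof

cell VEL=du, KEL=ak, ASPECT=lu, GRD=ta:
underlying: obpoti-ev-ipo-el-ov
1. v -> f, z -> s / _ #: fires at position(s) 15: obpotievipoelof
2. f -> v, k -> g, p -> b, s -> z, t -> d / _ Z: no change
surface: obpotievipoelof


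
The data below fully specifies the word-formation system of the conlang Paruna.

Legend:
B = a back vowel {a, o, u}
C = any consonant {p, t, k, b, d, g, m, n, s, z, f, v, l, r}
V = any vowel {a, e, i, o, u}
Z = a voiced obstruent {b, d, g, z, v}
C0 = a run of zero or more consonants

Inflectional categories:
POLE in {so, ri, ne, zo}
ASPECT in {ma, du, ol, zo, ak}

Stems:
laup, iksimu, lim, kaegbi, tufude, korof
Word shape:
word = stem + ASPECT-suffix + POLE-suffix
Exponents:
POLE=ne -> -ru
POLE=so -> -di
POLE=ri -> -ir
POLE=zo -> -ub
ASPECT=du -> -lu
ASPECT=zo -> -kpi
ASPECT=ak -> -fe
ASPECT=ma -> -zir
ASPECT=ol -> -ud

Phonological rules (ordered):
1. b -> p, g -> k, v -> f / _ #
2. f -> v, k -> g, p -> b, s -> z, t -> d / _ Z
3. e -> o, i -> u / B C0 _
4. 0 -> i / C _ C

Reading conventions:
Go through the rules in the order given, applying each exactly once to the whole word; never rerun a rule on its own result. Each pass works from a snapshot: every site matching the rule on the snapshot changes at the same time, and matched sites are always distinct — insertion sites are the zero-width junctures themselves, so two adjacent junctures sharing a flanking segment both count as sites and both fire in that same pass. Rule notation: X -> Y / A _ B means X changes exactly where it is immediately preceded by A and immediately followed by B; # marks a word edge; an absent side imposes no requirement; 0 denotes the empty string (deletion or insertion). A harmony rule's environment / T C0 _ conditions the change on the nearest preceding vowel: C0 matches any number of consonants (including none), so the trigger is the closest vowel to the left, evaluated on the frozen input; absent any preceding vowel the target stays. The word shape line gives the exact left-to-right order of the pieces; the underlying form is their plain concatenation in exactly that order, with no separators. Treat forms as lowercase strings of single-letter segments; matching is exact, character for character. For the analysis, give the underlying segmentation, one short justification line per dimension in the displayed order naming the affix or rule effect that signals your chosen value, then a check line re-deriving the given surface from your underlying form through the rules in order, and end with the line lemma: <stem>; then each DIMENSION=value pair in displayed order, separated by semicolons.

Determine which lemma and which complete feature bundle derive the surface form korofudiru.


underlying: korof-ud-ru
POLE=ne - signalled by the affix -ru
ASPECT=ol - signalled by the affix -ud
check: korofudru -> korofudru -> korofudru -> korofudru -> korofudiru
lemma: korof; POLE=ne; ASPECT=ol


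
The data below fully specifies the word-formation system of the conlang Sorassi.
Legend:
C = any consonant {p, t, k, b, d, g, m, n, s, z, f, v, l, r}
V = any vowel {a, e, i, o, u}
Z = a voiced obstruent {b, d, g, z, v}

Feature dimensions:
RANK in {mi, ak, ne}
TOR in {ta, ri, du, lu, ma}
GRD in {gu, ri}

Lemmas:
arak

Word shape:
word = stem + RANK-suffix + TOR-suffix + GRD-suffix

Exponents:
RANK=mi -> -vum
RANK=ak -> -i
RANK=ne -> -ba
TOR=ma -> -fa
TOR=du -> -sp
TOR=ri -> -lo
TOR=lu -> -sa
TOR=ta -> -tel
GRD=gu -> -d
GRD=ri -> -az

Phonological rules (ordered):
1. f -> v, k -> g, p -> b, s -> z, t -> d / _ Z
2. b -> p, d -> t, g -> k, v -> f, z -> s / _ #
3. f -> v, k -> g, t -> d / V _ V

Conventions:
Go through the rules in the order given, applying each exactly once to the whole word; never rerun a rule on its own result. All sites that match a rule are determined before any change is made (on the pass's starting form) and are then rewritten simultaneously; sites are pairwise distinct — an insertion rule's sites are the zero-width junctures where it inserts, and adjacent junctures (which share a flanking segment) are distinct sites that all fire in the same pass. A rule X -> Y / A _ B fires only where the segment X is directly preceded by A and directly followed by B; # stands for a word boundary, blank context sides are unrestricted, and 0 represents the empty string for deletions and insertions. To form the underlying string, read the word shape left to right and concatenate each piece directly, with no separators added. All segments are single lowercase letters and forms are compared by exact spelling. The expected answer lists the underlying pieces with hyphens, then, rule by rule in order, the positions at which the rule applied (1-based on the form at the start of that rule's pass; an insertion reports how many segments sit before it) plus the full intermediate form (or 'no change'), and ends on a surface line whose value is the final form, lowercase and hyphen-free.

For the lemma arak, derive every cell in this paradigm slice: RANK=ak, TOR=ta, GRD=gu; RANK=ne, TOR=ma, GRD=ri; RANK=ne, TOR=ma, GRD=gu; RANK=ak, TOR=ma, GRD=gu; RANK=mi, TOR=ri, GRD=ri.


cell RANK=ak, TOR=ta, GRD=gu:
underlying: arak-i-tel-d
1. f -> v, k -> g, p -> b, s -> z, t -> d / _ Z: no change
2. b -> p, d -> t, g -> k, v -> f, z -> s / _ #: fires at position(s) 9: arakitelt
3. f -> v, k -> g, t -> d / V _ V: fires at position(s) 4, 6: aragidelt
surface: aragidelt

cell RANK=ne, TOR=ma, GRD=ri:
underlying: arak-ba-fa-az
1. f -> v, k -> g, p -> b, s -> z, t -> d / _ Z: fires at position(s) 4: aragbafaaz
2. b -> p, d -> t, g -> k, v -> f, z -> s / _ #: fires at position(s) 10: aragbafaas
3. f -> v, k -> g, t -> d / V _ V: fires at position(s) 7: aragbavaas
surface: aragbavaas

cell RANK=ne, TOR=ma, GRD=gu:
underlying: arak-ba-fa-d
1. f -> v, k -> g, p -> b, s -> z, t -> d / _ Z: fires at position(s) 4: aragbafad
2. b -> p, d -> t, g -> k, v -> f, z -> s / _ #: fires at position(s) 9: aragbafat
3. f -> v, k -> g, t -> d / V _ V: fires at position(s) 7: aragbavat
surface: aragbavat

cell RANK=ak, TOR=ma, GRD=gu:
underlying: arak-i-fa-d
1. f -> v, k -> g, p -> b, s -> z, t -> d / _ Z: no change
2. b -> p, d -> t, g -> k, v -> f, z -> s / _ #: fires at position(s) 8: arakifat
3. f -> v, k -> g, t -> d / V _ V: fires at position(s) 4, 6: aragivat
surface: aragivat

cell RANK=mi, TOR=ri, GRD=ri:
underlying: arak-vum-lo-az
1. f -> v, k -> g, p -> b, s -> z, t -> d / _ Z: fires at position(s) 4: aragvumloaz
2. b -> p, d -> t, g -> k, v -> f, z -> s / _ #: fires at position(s) 11: aragvumloas
3. f -> v, k -> g, t -> d / V _ V: no change
surface: aragvumloas


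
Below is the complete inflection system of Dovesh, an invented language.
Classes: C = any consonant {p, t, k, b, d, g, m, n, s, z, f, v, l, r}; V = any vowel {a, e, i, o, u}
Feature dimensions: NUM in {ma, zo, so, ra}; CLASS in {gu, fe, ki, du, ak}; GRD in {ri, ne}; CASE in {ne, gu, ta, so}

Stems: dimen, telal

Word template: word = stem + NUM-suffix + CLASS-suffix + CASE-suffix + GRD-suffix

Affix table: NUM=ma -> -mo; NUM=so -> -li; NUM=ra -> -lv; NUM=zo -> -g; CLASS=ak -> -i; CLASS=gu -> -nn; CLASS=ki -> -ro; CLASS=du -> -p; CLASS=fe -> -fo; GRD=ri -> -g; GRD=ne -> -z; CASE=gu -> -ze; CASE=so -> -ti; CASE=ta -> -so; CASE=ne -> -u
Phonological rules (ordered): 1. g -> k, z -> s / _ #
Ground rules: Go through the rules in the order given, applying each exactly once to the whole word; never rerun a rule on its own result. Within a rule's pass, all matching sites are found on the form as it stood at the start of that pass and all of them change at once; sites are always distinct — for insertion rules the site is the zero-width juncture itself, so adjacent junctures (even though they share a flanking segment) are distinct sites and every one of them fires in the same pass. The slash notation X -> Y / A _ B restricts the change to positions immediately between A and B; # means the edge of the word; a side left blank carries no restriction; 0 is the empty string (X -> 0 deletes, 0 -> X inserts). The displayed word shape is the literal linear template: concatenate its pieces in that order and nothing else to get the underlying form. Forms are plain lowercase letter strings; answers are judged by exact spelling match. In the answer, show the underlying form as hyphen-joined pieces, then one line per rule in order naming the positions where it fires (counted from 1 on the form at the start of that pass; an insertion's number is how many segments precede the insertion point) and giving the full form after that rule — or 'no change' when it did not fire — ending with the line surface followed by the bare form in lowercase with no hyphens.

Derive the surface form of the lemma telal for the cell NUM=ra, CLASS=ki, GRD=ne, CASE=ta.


underlying: telal-lv-ro-so-z
1. g -> k, z -> s / _ #: fires at position(s) 12: telallvrosos
surface: telallvrosos


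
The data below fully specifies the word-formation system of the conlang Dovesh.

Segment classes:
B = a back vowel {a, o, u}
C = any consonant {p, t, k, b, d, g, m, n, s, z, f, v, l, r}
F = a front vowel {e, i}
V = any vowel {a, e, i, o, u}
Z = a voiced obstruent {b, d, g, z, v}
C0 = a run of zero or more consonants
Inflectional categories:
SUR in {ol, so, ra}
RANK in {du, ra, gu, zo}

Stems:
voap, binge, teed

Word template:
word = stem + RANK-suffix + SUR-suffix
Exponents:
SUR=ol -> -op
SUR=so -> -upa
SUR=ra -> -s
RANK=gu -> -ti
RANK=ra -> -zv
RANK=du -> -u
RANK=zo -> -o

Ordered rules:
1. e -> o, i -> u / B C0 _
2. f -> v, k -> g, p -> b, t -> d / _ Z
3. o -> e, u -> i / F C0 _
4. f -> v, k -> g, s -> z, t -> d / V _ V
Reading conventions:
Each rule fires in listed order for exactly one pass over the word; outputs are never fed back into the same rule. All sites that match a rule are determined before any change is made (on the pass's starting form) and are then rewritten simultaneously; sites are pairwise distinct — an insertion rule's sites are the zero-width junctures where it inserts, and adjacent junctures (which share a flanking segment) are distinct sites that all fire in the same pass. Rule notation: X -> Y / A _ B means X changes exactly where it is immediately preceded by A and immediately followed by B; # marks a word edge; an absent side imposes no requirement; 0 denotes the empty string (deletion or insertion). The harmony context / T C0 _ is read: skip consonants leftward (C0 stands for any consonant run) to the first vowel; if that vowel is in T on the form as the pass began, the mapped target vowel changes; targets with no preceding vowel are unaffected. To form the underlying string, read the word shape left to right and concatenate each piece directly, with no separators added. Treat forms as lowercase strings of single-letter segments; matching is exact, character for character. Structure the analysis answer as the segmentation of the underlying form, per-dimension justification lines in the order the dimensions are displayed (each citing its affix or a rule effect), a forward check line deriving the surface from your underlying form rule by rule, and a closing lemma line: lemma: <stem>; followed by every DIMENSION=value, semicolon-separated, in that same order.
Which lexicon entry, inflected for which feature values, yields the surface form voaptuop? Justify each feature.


underlying: voap-ti-op
SUR=ol - signalled by the affix -op
RANK=gu - signalled by the affix -ti
check: voaptiop -> voaptuop -> voaptuop -> voaptuop -> voaptuop
lemma: voap; SUR=ol; RANK=gu


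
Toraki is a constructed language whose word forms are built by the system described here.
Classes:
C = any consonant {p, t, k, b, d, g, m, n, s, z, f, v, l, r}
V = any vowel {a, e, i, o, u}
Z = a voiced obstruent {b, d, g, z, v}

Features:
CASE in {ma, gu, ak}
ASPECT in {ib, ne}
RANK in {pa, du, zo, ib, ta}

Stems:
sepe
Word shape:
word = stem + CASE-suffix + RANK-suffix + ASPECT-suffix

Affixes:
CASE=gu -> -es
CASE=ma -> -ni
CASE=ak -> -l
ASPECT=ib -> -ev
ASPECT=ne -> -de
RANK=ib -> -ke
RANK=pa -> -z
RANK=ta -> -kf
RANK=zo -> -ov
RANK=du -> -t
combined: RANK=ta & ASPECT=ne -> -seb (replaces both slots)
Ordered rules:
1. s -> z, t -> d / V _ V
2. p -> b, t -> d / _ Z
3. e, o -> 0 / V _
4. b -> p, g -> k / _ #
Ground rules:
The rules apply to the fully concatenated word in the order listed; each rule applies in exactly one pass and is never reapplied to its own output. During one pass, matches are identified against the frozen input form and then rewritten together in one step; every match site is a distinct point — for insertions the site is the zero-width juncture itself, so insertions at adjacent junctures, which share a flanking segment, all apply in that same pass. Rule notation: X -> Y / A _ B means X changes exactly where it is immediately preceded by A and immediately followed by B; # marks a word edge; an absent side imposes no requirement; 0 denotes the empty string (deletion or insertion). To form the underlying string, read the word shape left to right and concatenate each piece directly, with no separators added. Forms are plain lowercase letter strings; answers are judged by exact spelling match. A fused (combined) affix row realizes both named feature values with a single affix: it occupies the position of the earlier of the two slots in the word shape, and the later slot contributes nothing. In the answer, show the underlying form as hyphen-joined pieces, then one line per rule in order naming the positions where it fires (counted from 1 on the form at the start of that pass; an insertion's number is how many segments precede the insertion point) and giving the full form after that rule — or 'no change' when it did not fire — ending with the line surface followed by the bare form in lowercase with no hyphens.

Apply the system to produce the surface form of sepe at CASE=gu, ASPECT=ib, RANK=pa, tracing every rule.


underlying: sepe-es-z-ev
1. s -> z, t -> d / V _ V: no change
2. p -> b, t -> d / _ Z: no change
3. e, o -> 0 / V _: fires at position(s) 5: sepeszev
4. b -> p, g -> k / _ #: no change
surface: sepeszev
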